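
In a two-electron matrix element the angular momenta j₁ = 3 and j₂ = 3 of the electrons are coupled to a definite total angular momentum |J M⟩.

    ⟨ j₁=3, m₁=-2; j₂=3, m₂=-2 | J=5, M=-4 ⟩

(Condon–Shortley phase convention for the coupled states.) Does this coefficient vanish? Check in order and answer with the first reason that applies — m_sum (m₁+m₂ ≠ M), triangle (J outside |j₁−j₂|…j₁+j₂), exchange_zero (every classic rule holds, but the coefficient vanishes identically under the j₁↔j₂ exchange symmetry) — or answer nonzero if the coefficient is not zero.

exchange_zero

m-sum: m₁+m₂ = -2+(-2) = -4, M = -4  ✓
triangle: |j₁−j₂| = 0 ≤ J = 5 ≤ j₁+j₂ = 6  ✓
exchange: j₁=j₂ and m₁=m₂, and (−1)^(j₁+j₂−J) = (−1)^1 = −1 forces ⟨j₁m₁;j₂m₂|JM⟩ = −⟨j₂m₂;j₁m₁|JM⟩ = −⟨j₁m₁;j₂m₂|JM⟩ ⇒ the coefficient vanishes identically
Racah sum check: Σ_k collapses to 0 ⇒ CG = 0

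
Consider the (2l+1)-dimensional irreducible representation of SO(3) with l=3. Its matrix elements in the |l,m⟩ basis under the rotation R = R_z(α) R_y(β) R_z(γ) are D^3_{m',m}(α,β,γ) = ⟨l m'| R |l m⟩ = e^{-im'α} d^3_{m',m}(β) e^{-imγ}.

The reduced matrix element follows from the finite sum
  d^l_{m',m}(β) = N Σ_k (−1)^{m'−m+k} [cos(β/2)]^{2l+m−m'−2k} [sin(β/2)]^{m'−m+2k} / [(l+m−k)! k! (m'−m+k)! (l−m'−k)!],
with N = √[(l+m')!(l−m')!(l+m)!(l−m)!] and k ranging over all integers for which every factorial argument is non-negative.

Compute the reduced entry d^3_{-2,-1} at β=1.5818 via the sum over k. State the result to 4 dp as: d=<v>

d=-0.4038

d^3_{-2,-1}(β=1.5818) via the finite sum:
c=cos(1.581800/2)=0.703206, s=sin(1.581800/2)=0.710986; N=√[1·120·2·24]=75.894664
The bounds max(0,m−m')=1 and min(l+m,l−m')=2 give 2 terms
  k=1: (−1)^0·75.8947/(24)·0.7032^5·0.7110^1 = +0.386610
  k=2: (−1)^1·75.8947/(12)·0.7032^3·0.7110^3 = -0.790426
d^3_{-2,-1}(1.5818) = +0.386610 -0.790426 = -0.403816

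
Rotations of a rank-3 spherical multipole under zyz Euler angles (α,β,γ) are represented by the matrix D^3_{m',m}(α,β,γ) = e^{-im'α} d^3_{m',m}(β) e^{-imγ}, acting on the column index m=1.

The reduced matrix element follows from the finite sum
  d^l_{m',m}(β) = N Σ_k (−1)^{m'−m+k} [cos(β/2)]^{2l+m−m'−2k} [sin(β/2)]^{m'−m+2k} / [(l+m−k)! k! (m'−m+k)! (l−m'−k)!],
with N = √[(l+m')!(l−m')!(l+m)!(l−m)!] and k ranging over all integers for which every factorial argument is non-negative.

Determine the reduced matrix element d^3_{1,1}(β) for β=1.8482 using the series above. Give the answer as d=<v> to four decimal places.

d^3_{1,1}(β=1.8482) via the finite sum:
c=cos(1.848200/2)=0.602553, s=sin(1.848200/2)=0.798079; N=√[24·2·24·2]=48.000000
k∈{0,1,2} keeps every argument non-negative
  k=0: (−1)^0·48.0000/(48)·0.6026^6·0.7981^0 = +0.047860
  k=1: (−1)^1·48.0000/(6)·0.6026^4·0.7981^2 = -0.671681
  k=2: (−1)^2·48.0000/(8)·0.6026^2·0.7981^4 = +0.883741
d^3_{1,1}(1.8482) = +0.047860 -0.671681 +0.883741 = +0.259920

d=0.2599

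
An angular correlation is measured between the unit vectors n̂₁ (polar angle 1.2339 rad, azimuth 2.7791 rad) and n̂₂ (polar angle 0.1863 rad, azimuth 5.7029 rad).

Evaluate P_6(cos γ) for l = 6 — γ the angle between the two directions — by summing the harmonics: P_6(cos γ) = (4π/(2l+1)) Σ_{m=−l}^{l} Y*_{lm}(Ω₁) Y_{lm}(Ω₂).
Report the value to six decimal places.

Expand P_6 via completeness: Σ_{m} conj(Y_{6,m}) at Ω₁ times Y_{6,m} at Ω₂ —
  term(m=-6) = (0.000002, 0.000006)   from Y*(Ω₁)=(-0.193938, -0.280964), Y(Ω₂)=(-0.000018, -0.000007)
  term(m=-5) = (-0.000069, -0.000132)   from Y*(Ω₁)=(0.099131, 0.402181), Y(Ω₂)=(-0.000348, 0.000085)
  term(m=-4) = (0.000149, 0.000177)   from Y*(Ω₁)=(0.006891, -0.056754), Y(Ω₂)=(-0.002756, 0.002956)
  term(m=-3) = (0.008013, 0.006134)   from Y*(Ω₁)=(0.151252, -0.288188), Y(Ω₂)=(-0.005248, 0.030560)
  term(m=-2) = (-0.024230, -0.011276)   from Y*(Ω₁)=(-0.124390, 0.110201), Y(Ω₂)=(0.064136, 0.147473)
  term(m=-1) = (-0.135472, -0.029980)   from Y*(Ω₁)=(-0.254281, 0.096436), Y(Ω₂)=(0.426680, 0.279721)
  term(m=+0) = (0.129964, 0.000000)   from Y*(Ω₁)=(0.191574, -0.000000), Y(Ω₂)=(0.678401, 0.000000)
  term(m=+1) = (-0.135472, 0.029980)   from Y*(Ω₁)=(0.254281, 0.096436), Y(Ω₂)=(-0.426680, 0.279721)
  term(m=+2) = (-0.024230, 0.011276)   from Y*(Ω₁)=(-0.124390, -0.110201), Y(Ω₂)=(0.064136, -0.147473)
  term(m=+3) = (0.008013, -0.006134)   from Y*(Ω₁)=(-0.151252, -0.288188), Y(Ω₂)=(0.005248, 0.030560)
  term(m=+4) = (0.000149, -0.000177)   from Y*(Ω₁)=(0.006891, 0.056754), Y(Ω₂)=(-0.002756, -0.002956)
  term(m=+5) = (-0.000069, 0.000132)   from Y*(Ω₁)=(-0.099131, 0.402181), Y(Ω₂)=(0.000348, 0.000085)
  term(m=+6) = (0.000002, -0.000006)   from Y*(Ω₁)=(-0.193938, 0.280964), Y(Ω₂)=(-0.000018, 0.000007)
Accumulated sum (-0.173249, -0.000000); after 4π/(2l+1) scaling, (-0.167470, -0.000000) ⇒ P_6 = -0.167470

-0.167470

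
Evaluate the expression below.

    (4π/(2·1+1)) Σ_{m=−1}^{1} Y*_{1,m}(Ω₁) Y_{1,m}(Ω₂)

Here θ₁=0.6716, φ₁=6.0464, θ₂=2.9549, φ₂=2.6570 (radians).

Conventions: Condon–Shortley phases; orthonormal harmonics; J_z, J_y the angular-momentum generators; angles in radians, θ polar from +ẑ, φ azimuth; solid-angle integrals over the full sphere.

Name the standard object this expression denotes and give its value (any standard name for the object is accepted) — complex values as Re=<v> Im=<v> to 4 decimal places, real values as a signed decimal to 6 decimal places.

Legendre polynomial (addition theorem), -0.881190

This sum is the spherical-harmonic addition theorem: it equals the Legendre polynomial P_l(cos γ) of the angle γ between the two directions.
Term-by-term m-sum for l=1 (normalisation 4π/3 = 4.188790):
  [-1]  conj(Y_{1,-1})(Ω₁) = 0.20898 - 0.05043j ; Y_{1,-1}(Ω₂) = -0.05674 - 0.02987j ; Δ = -0.01336 - 0.00338j
  [+0]  conj(Y_{1,0})(Ω₁) = 0.38249 + 0.00000j ; Y_{1,0}(Ω₂) = -0.48011 + 0.00000j ; Δ = -0.18364 + 0.00000j
  [+1]  conj(Y_{1,1})(Ω₁) = -0.20898 - 0.05043j ; Y_{1,1}(Ω₂) = 0.05674 - 0.02987j ; Δ = -0.01336 + 0.00338j
Total Σ_m = -0.21037 + 0.00000j. Multiply by 4.188790: -0.88119 + 0.00000j. P_1(cos γ) = -0.881190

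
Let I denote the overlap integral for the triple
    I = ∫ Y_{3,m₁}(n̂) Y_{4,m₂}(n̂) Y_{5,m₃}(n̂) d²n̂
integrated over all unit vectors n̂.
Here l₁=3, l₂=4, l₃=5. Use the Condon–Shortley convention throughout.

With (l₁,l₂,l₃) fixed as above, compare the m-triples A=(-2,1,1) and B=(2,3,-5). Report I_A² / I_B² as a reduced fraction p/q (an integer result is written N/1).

Shared (l₁,l₂,l₃)=(3,4,5): N and (l;000)² cancel in I_A²/I_B².
A: Δ = 2!·4!·6!/13! = 1/180180; Racah Σ t=1..2: t=1:−1/1152 t=2:+1/432 = 5/3456; ⇒ 3j(3 4 5; -2 1 1)² = 625/36036, sgn +1
B: Δ = 2!·4!·6!/13! = 1/180180; Racah Σ t=1..1: t=1:−1/17280 = -1/17280; ⇒ 3j(3 4 5; 2 3 -5)² = 35/858, sgn -1
I_A²/I_B² = (625/36036)/(35/858) = 125/294

125/294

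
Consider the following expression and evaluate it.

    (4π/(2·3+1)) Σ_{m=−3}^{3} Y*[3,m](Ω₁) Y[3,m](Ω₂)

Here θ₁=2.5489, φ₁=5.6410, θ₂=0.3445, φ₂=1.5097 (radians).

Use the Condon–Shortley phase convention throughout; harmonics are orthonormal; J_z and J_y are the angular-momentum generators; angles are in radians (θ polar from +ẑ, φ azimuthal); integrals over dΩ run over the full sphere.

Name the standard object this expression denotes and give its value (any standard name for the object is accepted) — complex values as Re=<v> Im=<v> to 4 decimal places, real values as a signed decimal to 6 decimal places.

Legendre polynomial (addition theorem), -0.402166

This sum is the spherical-harmonic addition theorem: it equals the Legendre polynomial P_l(cos γ) of the angle γ between the two directions.
Addition theorem: P_3(cos γ) = (4π/7) Σ_m Y*_{lm}(Ω₁) Y_{lm}(Ω₂), m = −3…3:
  [-3]  conj(Y_{3,-3})(Ω₁) = -0.02533 - 0.06817j ; Y_{3,-3}(Ω₂) = -0.00293 + 0.01580j ; Δ = 0.00115 - 0.00020j
  [-2]  conj(Y_{3,-2})(Ω₁) = -0.07473 + 0.25372j ; Y_{3,-2}(Ω₂) = -0.10890 - 0.01337j ; Δ = 0.01153 - 0.02663j
  [-1]  conj(Y_{3,-1})(Ω₁) = 0.35272 - 0.26381j ; Y_{3,-1}(Ω₂) = 0.02286 - 0.37364j ; Δ = -0.09051 - 0.13782j
  [+0]  conj(Y_{3,0})(Ω₁) = -0.13615 + 0.00000j ; Y_{3,0}(Ω₂) = 0.50218 + 0.00000j ; Δ = -0.06837 + 0.00000j
  [+1]  conj(Y_{3,1})(Ω₁) = -0.35272 - 0.26381j ; Y_{3,1}(Ω₂) = -0.02286 - 0.37364j ; Δ = -0.09051 + 0.13782j
  [+2]  conj(Y_{3,2})(Ω₁) = -0.07473 - 0.25372j ; Y_{3,2}(Ω₂) = -0.10890 + 0.01337j ; Δ = 0.01153 + 0.02663j
  [+3]  conj(Y_{3,3})(Ω₁) = 0.02533 - 0.06817j ; Y_{3,3}(Ω₂) = 0.00293 + 0.01580j ; Δ = 0.00115 + 0.00020j
Accumulated sum -0.22402 - 0.00000j; after 4π/(2l+1) scaling, -0.40217 - 0.00000j ⇒ P_3 = -0.402166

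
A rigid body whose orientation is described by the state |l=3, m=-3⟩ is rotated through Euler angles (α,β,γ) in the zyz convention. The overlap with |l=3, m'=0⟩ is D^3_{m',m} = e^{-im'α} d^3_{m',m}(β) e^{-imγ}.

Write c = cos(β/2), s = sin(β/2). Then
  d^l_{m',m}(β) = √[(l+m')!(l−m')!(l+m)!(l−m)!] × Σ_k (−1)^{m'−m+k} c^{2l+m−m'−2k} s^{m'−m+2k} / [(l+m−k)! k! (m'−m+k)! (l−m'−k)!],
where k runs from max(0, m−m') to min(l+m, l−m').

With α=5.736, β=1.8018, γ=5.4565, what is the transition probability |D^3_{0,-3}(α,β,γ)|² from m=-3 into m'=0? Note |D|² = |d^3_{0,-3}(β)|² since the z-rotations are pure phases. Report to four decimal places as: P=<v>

Split into d^3_{0,-3}(β=1.8018) × two z-phases.
Half-angle: c=0.620905, s=0.783886. N=√(6·6·1·720)=160.996894
Admissible k: 0..0 (factorial args all ≥0)
  k=0: (−1)^3·160.9969/(36)·0.6209^3·0.7839^3 = -0.515642
d^3_{0,-3}(1.8018) = -0.515642
|D^3_{0,-3}|² = |d^3_{0,-3}(β)|² = (-0.515642)² = 0.265887 (the z-rotation phases have unit modulus)

P=0.2659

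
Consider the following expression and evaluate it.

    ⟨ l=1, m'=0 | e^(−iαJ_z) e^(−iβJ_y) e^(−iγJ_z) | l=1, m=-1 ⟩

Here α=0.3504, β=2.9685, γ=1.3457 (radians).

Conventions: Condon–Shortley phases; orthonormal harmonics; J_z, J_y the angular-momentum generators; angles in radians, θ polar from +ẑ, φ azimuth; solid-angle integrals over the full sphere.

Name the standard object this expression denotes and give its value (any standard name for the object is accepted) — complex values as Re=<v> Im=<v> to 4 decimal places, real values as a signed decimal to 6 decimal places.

This is a Wigner D-matrix element — the rotation-matrix element ⟨l m'| R(α,β,γ) |l m⟩ in the angular-momentum basis.
D^1_{0,-1}(0.3504,2.9685,1.3457) = e^{-i·0·0.3504}·d^1_{0,-1}(2.9685)·e^{-i·-1·1.3457}. Compute d first:
With c≡cos(β/2)=0.086438 and s≡sin(β/2)=0.996257, N=[1·1·1·2]^{1/2}=1.414214
The bounds max(0,m−m')=0 and min(l+m,l−m')=0 give 1 term
  k=0: (−1)^1·1.4142/(1)·0.0864^1·0.9963^1 = -0.121785
d^1_{0,-1}(2.9685) = -0.121785
Phases: e^{-i·(0)·0.3504}=+1.000000+0.000000i, e^{-i·(-1)·1.3457}=+0.223200+0.974773i ⇒ D=-0.027182-0.118712i

Wigner D-matrix element, Re=-0.0272 Im=-0.1187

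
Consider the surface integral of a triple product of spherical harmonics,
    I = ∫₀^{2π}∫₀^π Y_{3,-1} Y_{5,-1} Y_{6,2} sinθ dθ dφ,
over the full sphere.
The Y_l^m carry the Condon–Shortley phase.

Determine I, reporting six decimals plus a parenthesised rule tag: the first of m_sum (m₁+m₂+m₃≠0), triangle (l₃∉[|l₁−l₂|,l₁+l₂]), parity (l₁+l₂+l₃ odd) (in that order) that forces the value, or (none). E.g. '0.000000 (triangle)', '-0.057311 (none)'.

m-sum 0 ✓  L=14 even ✓  2≤6≤8 ✓
Π(2lᵢ+1) = 7×11×13 = 1001
triangle coeff Δ(3,5,6) = 1/675675
Σ_t [0,2]: t=0:+1/8640 t=1:−1/2304 t=2:+1/8640 = -7/34560
(3j)²=7/429 [(3 5 6; 0 0 0)], sign=-1
Σ_t [0,2]: t=0:+1/27648 t=1:−1/4320 t=2:+1/11520 = -1/9216
(3j)²=2/143 [(3 5 6; -1 -1 2)], sign=-1
⇒ 4πI² = 98/429
I = (+1)√(98/429/(4π)) = 0.13482780
No selection rule forces the value: the integral is nonzero (none).

0.134828 (none)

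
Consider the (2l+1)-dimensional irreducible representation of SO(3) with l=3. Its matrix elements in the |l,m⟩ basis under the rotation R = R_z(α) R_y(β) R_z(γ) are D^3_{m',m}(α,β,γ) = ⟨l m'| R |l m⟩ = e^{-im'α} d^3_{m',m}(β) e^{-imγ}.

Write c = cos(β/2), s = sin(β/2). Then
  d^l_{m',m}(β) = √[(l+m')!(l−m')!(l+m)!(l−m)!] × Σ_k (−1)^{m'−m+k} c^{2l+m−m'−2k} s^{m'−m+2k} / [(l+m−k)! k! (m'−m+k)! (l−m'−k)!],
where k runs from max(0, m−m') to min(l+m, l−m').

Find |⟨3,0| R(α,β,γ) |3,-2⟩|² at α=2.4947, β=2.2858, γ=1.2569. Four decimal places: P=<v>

D^3_{0,-2}(2.4947,2.2858,1.2569) = e^{-i·0·2.4947}·d^3_{0,-2}(2.2858)·e^{-i·-2·1.2569}. Compute d first:
Half-angle: c=0.414958, s=0.909841. N=√(6·6·1·120)=65.726707
k∈{0,1} keeps every argument non-negative
  k=0: (−1)^2·65.7267/(12)·0.4150^4·0.9098^2 = +0.134433
  k=1: (−1)^3·65.7267/(12)·0.4150^2·0.9098^4 = -0.646293
d^3_{0,-2}(2.2858) = +0.134433 -0.646293 = -0.511860
|D^3_{0,-2}|² = |d^3_{0,-2}(β)|² = (-0.511860)² = 0.262001 (the z-rotation phases have unit modulus)

P=0.2620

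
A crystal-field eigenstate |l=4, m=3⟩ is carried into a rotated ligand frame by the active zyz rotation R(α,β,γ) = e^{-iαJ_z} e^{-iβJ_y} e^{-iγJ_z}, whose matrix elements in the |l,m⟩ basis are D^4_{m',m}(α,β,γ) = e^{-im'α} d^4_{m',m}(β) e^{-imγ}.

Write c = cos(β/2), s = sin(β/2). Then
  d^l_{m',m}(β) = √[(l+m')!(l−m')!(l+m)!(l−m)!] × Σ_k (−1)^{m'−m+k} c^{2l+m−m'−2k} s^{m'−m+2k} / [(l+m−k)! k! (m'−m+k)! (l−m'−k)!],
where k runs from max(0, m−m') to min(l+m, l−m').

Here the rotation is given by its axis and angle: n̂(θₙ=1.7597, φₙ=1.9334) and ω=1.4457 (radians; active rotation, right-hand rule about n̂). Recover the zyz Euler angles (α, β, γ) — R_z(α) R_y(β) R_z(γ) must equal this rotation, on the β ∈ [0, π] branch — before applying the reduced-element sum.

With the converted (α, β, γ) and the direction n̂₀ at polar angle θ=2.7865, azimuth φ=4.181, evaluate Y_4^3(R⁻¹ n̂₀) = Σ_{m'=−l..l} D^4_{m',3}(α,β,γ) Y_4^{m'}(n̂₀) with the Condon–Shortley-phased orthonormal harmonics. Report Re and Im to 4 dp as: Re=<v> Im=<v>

Re=0.2785 Im=0.2495

Axis–angle → zyz. n̂ = (sinθₙcosφₙ, sinθₙsinφₙ, cosθₙ) = (-0.348400, +0.918344, -0.187782), ω = 1.4457.
R = I cosω + sinω [n̂]ₓ + (1−cosω) n̂n̂ᵀ gives
  R = [+0.231008, -0.093716, +0.968428; -0.466345, +0.862900, +0.194745; -0.853907, -0.496609, +0.155633]
β = atan2(√(R₁₃²+R₂₃²), R₃₃) = 1.414528; α = atan2(R₂₃, R₁₃) mod 2π = 0.198447; γ = atan2(R₃₂, −R₃₁) mod 2π = 5.756425
Need the full column D^4_{m',3} for m'=−4..4 at α=0.1984, β=1.4145, γ=5.7564.
cos(β/2)=0.760142, sin(β/2)=0.649757
d^4_{-4,3}: single k=7 term ⇒ +0.105122;  D = -0.075649+0.072992i
d^4_{-3,3}: k∈[6..7] ⇒ +0.304363 -0.031769 = +0.272594;  D = -0.155002+0.224236i
d^4_{-2,3}: k∈[5..6] ⇒ +0.570983 -0.139064 = +0.431920;  D = -0.170732+0.396743i
d^4_{-1,3}: k∈[4..5] ⇒ +0.787230 -0.345115 = +0.442114;  D = -0.091268+0.432591i
d^4_{0,3}: k∈[3..4] ⇒ +0.823741 -0.601869 = +0.221872;  D = -0.002104+0.221862i
d^4_{1,3}: k∈[2..3] ⇒ +0.646459 -0.787230 = -0.140770;  D = -0.026442-0.138265i
d^4_{2,3}: k∈[1..2] ⇒ +0.356516 -0.781469 = -0.424953;  D = -0.160544-0.393460i
d^4_{3,3}: k∈[0..1] ⇒ +0.111470 -0.570124 = -0.458653;  D = -0.253596-0.382167i
d^4_{4,3}: single k=0 term ⇒ -0.269501;  D = -0.190358-0.190774i
Y_4^{m'}(θ=2.7865,φ=4.181) and Σ D·Y over m':
  (-0.0756+0.0730i)·(-0.0034+0.0055i)  (-0.1550+0.2242i)·(-0.0493-0.0012i)  (-0.1707+0.3967i)·(-0.1014-0.1821i)  (-0.0913+0.4326i)·(+0.2465-0.4193i)  (-0.0021+0.2219i)·(+0.3889+0.0000i)  (-0.0264-0.1383i)·(-0.2465-0.4193i)  (-0.1605-0.3935i)·(-0.1014+0.1821i)  (-0.2536-0.3822i)·(+0.0493-0.0012i)  (-0.1904-0.1908i)·(-0.0034-0.0055i)
Y_4^3(R⁻¹ n̂) = +0.278502+0.249460i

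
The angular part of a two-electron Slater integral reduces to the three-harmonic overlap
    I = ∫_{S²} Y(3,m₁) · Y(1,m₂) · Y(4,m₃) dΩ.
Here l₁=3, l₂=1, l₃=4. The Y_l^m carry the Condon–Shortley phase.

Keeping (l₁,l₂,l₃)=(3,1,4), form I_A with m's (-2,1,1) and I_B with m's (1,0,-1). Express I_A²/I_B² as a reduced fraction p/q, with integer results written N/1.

Same 3,1,4: normalisation and zero-m 3j drop out of the ratio.
A: Δ: 0! 6! 2! / 9! → 1/252; sum: t=0:+1/240 = 1/240; 3j²(3 1 4; -2 1 1) = Δ·Π!·Σ² = 1/84  (sign -1)
B: Δ: 0! 6! 2! / 9! → 1/252; sum: t=0:+1/48 = 1/48; 3j²(3 1 4; 1 0 -1) = Δ·Π!·Σ² = 5/84  (sign -1)
I_A²/I_B² = (1/84)/(5/84) = 1/5

1/5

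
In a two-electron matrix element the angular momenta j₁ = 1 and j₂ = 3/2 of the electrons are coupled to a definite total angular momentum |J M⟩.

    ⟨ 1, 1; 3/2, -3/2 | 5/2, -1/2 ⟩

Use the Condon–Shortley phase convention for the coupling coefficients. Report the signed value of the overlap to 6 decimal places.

triangle: 0!×2!×3!/6! = 12/720
(j±m)!: 2!×0!×0!×3!×2!×3! = 144
prefactor² = (2J+1)×Δ×N² = 72/5
  k=0: +1/(0!×0!×0!×0!×2!×3!) = 1/12
Σ = 1/12  ⇒  CG² = 72/5×(1/12)² = 1/10
CG = +√(1/10) = +0.316228

+√(1/10) ≈ +0.316228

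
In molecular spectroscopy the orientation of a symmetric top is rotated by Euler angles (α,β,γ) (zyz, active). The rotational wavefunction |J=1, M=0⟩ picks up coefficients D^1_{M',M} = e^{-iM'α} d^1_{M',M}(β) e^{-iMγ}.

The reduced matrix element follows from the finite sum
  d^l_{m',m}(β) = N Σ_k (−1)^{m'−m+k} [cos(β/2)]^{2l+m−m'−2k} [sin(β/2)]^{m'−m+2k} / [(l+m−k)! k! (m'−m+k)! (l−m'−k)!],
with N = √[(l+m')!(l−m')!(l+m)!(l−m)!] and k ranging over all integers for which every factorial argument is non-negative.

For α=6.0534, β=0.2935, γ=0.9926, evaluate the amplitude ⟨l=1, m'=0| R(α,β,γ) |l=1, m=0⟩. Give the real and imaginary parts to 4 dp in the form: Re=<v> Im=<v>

Re=0.9572 Im=0.0000

D^1_{0,0}(6.0534,0.2935,0.9926) = e^{-i·0·6.0534}·d^1_{0,0}(0.2935)·e^{-i·0·0.9926}. Compute d first:
With c≡cos(β/2)=0.989252 and s≡sin(β/2)=0.146224, N=[1·1·1·1]^{1/2}=1.000000
Admissible k: 0..1 (factorial args all ≥0)
  k=0: (−1)^0·1.0000/(1)·0.9893^2·0.1462^0 = +0.978619
  k=1: (−1)^1·1.0000/(1)·0.9893^0·0.1462^2 = -0.021381
d^1_{0,0}(0.2935) = +0.978619 -0.021381 = +0.957237
D = (+1.000000+0.000000i)·(+0.957237)·(+1.000000+0.000000i) = +0.957237+0.000000i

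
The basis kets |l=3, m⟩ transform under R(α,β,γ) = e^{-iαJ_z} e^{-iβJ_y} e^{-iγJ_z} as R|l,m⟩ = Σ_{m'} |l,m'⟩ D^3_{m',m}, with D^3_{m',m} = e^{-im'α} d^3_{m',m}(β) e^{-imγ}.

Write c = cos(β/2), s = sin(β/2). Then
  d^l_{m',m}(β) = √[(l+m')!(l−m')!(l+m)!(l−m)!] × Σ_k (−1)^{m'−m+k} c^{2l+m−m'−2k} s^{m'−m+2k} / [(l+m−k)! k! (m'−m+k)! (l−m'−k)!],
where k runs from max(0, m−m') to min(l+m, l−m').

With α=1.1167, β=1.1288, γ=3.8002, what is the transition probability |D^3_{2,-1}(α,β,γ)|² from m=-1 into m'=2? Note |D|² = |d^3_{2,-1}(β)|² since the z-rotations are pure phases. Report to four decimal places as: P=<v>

D^3_{2,-1}(1.1167,1.1288,3.8002) = e^{-i·2·1.1167}·d^3_{2,-1}(1.1288)·e^{-i·-1·3.8002}. Compute d first:
With c≡cos(β/2)=0.844910 and s≡sin(β/2)=0.534909, N=[120·1·2·24]^{1/2}=75.894664
k: max(0,(-1)−(2))=0 … min(3+(-1),3−(2))=1
  k=0: (−1)^3·75.8947/(12)·0.8449^3·0.5349^3 = -0.583849
  k=1: (−1)^4·75.8947/(24)·0.8449^1·0.5349^5 = +0.117006
d^3_{2,-1}(1.1288) = -0.583849 +0.117006 = -0.466843
|D^3_{2,-1}|² = |d^3_{2,-1}(β)|² = (-0.466843)² = 0.217942 (the z-rotation phases have unit modulus)

P=0.2179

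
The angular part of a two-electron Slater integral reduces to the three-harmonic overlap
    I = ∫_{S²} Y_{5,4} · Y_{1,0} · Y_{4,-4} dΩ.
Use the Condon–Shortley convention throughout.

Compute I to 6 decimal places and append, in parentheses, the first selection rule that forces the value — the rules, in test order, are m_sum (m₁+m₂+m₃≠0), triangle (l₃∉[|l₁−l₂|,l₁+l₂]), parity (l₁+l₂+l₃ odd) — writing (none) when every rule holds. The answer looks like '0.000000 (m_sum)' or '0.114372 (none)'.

0.147319 (none)

m-sum 0 ✓  L=10 even ✓  4≤4≤6 ✓
Π(2lᵢ+1) = 11×3×9 = 297
triangle coeff Δ(5,1,4) = 1/495
Σ_t [1,1]: t=1:−1/576 = -1/576
(3j)²=5/99 [(5 1 4; 0 0 0)], sign=-1
Σ_t [1,1]: t=1:−1/40320 = -1/40320
(3j)²=1/55 [(5 1 4; 4 0 -4)], sign=-1
⇒ 4πI² = 3/11
I = (+1)√(3/11/(4π)) = 0.14731920
No selection rule forces the value: the integral is nonzero (none).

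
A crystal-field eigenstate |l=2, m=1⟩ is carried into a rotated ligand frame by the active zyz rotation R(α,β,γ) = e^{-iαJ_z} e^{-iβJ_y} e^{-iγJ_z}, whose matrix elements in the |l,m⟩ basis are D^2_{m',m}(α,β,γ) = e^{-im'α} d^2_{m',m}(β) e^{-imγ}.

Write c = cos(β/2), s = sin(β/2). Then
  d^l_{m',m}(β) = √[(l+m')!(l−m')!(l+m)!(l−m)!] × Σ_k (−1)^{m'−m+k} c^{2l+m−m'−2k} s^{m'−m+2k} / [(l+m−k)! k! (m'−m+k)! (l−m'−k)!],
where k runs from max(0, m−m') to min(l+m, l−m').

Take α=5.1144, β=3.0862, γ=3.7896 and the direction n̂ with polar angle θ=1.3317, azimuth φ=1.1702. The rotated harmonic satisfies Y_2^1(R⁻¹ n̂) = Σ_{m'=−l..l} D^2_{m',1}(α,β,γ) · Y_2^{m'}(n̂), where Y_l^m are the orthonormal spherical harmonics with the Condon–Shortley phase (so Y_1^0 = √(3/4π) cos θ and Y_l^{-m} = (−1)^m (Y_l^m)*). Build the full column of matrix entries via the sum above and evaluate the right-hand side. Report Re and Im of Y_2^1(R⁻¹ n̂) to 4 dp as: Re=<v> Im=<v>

Re=-0.2007 Im=-0.0335

Need the full column D^2_{m',1} for m'=−2..2 at α=5.1144, β=3.0862, γ=3.7896.
cos(β/2)=0.027693, sin(β/2)=0.999616
d^2_{-2,1}: single k=3 term ⇒ +0.055322;  D = +0.054650+0.008596i
d^2_{-1,1}: k∈[2..3] ⇒ +0.002299 -0.998467 = -0.996168;  D = -0.242590-0.966178i
d^2_{0,1}: k∈[1..2] ⇒ +0.000052 -0.067755 = -0.067703;  D = +0.053979-0.040866i
d^2_{1,1}: k∈[0..1] ⇒ +0.000001 -0.002299 = -0.002298;  D = +0.001994+0.001144i
d^2_{2,1}: single k=0 term ⇒ -0.000042;  D = -0.000005+0.000042i
Y_2^{m'}(θ=1.3317,φ=1.1702) and Σ D·Y over m':
  (+0.0546+0.0086i)·(-0.2537-0.2619i)  (-0.2426-0.9662i)·(+0.0693-0.1637i)  (+0.0540-0.0409i)·(-0.2623+0.0000i)  (+0.0020+0.0011i)·(-0.0693-0.1637i)  (-0.0000+0.0000i)·(-0.2537+0.2619i)
Y_2^1(R⁻¹ n̂) = -0.200696-0.033456i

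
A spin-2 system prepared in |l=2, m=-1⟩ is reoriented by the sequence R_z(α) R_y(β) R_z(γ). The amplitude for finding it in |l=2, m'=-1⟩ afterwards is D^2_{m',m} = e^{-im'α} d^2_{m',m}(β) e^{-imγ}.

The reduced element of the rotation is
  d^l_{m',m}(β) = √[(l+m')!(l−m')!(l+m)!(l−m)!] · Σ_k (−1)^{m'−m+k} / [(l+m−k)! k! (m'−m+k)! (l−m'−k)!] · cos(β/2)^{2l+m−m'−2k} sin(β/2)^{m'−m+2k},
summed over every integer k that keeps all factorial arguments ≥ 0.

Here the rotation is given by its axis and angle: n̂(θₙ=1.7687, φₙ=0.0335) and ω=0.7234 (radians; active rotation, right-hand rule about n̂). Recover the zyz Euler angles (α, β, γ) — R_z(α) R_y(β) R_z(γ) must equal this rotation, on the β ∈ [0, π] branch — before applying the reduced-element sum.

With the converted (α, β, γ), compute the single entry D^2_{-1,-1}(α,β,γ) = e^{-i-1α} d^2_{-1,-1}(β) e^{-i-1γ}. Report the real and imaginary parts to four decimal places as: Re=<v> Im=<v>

Re=0.4510 Im=-0.0675

Axis–angle → zyz. n̂ = (sinθₙcosφₙ, sinθₙsinφₙ, cosθₙ) = (+0.979931, +0.032840, -0.196614), ω = 0.7234.
R = I cosω + sinω [n̂]ₓ + (1−cosω) n̂n̂ᵀ gives
  R = [+0.990049, +0.138206, -0.026514; -0.122087, +0.749830, -0.650269; -0.069990, +0.647035, +0.759241]
β = atan2(√(R₁₃²+R₂₃²), R₃₃) = 0.708651; α = atan2(R₂₃, R₁₃) mod 2π = 4.671638; γ = atan2(R₃₂, −R₃₁) mod 2π = 1.463045
First d^2_{-1,-1}(β=0.7087), then the phase factors e^{-i(-1)α} and e^{-i(-1)γ}:
Half-angle: c=0.937881, s=0.346958. N=√(1·6·1·6)=6.000000
k∈{0,1} keeps every argument non-negative
  k=0: (−1)^0·6.0000/(6)·0.9379^4·0.3470^0 = +0.773732
  k=1: (−1)^1·6.0000/(2)·0.9379^2·0.3470^2 = -0.317665
d^2_{-1,-1}(0.7087) = +0.773732 -0.317665 = +0.456067
D = (-0.040740-0.999170i)·(+0.456067)·(+0.107543+0.994200i) = +0.451047-0.067478i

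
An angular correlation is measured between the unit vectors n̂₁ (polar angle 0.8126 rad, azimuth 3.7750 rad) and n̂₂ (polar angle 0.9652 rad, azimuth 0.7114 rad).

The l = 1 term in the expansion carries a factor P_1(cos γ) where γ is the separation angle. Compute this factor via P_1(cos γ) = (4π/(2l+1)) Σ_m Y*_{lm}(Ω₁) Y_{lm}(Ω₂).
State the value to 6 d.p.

-0.203714

Term-by-term m-sum for l=1 (normalisation 4π/3 = 4.188790):
  m=-1: Y*=-0.202193-0.148480i  Y=+0.215155-0.185456i  product -0.071040+0.005552i
  m=+0: Y*=+0.335969-0.000000i  Y=+0.278138+0.000000i  product +0.093446+0.000000i
  m=+1: Y*=+0.202193-0.148480i  Y=-0.215155-0.185456i  product -0.071040-0.005552i
Accumulated sum -0.048633+0.000000i; after 4π/(2l+1) scaling, -0.203714+0.000000i ⇒ P_1 = -0.203714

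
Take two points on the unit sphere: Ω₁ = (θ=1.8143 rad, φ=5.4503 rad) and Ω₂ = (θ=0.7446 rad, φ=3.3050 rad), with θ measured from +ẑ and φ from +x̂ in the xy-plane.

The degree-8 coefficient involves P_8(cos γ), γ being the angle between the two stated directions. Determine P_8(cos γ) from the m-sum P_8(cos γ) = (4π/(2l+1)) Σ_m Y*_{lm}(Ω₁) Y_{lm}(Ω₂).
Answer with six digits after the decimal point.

0.027343

Addition theorem: P_8(cos γ) = (4π/17) Σ_m Y*_{lm}(Ω₁) Y_{lm}(Ω₂), m = −8…8:
  [-8]  conj(Y_{8,-8})(Ω₁) = 0.37671 - 0.15042j ; Y_{8,-8}(Ω₂) = 0.00597 - 0.02214j ; Δ = -0.00108 - 0.00924j
  [-7]  conj(Y_{8,-7})(Ω₁) = -0.36243 - 0.17641j ; Y_{8,-7}(Ω₂) = -0.04121 + 0.09058j ; Δ = 0.03092 - 0.02556j
  [-6]  conj(Y_{8,-6})(Ω₁) = -0.01132 - 0.03864j ; Y_{8,-6}(Ω₂) = 0.14432 - 0.21539j ; Δ = -0.00996 - 0.00314j
  [-5]  conj(Y_{8,-5})(Ω₁) = -0.18712 + 0.30660j ; Y_{8,-5}(Ω₂) = -0.29896 + 0.31851j ; Δ = -0.04171 - 0.15126j
  [-4]  conj(Y_{8,-4})(Ω₁) = 0.08598 - 0.01653j ; Y_{8,-4}(Ω₂) = 0.33687 - 0.25802j ; Δ = 0.02470 - 0.02776j
  [-3]  conj(Y_{8,-3})(Ω₁) = 0.24965 + 0.18701j ; Y_{8,-3}(Ω₂) = -0.06077 + 0.03243j ; Δ = -0.02123 - 0.00327j
  [-2]  conj(Y_{8,-2})(Ω₁) = -0.01334 - 0.14008j ; Y_{8,-2}(Ω₂) = -0.33089 + 0.11216j ; Δ = 0.02013 + 0.04486j
  [-1]  conj(Y_{8,-1})(Ω₁) = 0.19252 - 0.21173j ; Y_{8,-1}(Ω₂) = 0.24483 - 0.04037j ; Δ = 0.03859 - 0.05961j
  [+0]  conj(Y_{8,0})(Ω₁) = -0.15551 + 0.00000j ; Y_{8,0}(Ω₂) = 0.28103 + 0.00000j ; Δ = -0.04370 + 0.00000j
  [+1]  conj(Y_{8,1})(Ω₁) = -0.19252 - 0.21173j ; Y_{8,1}(Ω₂) = -0.24483 - 0.04037j ; Δ = 0.03859 + 0.05961j
  [+2]  conj(Y_{8,2})(Ω₁) = -0.01334 + 0.14008j ; Y_{8,2}(Ω₂) = -0.33089 - 0.11216j ; Δ = 0.02013 - 0.04486j
  [+3]  conj(Y_{8,3})(Ω₁) = -0.24965 + 0.18701j ; Y_{8,3}(Ω₂) = 0.06077 + 0.03243j ; Δ = -0.02123 + 0.00327j
  [+4]  conj(Y_{8,4})(Ω₁) = 0.08598 + 0.01653j ; Y_{8,4}(Ω₂) = 0.33687 + 0.25802j ; Δ = 0.02470 + 0.02776j
  [+5]  conj(Y_{8,5})(Ω₁) = 0.18712 + 0.30660j ; Y_{8,5}(Ω₂) = 0.29896 + 0.31851j ; Δ = -0.04171 + 0.15126j
  [+6]  conj(Y_{8,6})(Ω₁) = -0.01132 + 0.03864j ; Y_{8,6}(Ω₂) = 0.14432 + 0.21539j ; Δ = -0.00996 + 0.00314j
  [+7]  conj(Y_{8,7})(Ω₁) = 0.36243 - 0.17641j ; Y_{8,7}(Ω₂) = 0.04121 + 0.09058j ; Δ = 0.03092 + 0.02556j
  [+8]  conj(Y_{8,8})(Ω₁) = 0.37671 + 0.15042j ; Y_{8,8}(Ω₂) = 0.00597 + 0.02214j ; Δ = -0.00108 + 0.00924j
Accumulated sum 0.03699 + 0.00000j; after 4π/(2l+1) scaling, 0.02734 + 0.00000j ⇒ P_8 = 0.027343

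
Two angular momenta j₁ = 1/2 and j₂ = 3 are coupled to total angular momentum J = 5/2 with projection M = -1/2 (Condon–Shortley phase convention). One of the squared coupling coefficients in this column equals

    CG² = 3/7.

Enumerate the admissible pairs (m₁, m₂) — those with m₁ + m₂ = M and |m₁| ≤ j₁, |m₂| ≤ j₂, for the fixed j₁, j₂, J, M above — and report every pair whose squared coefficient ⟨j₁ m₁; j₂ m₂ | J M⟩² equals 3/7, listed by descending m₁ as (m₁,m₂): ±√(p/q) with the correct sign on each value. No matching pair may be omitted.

Admissible pairs with m₁+m₂ = M = -1/2: (-1/2,0), (1/2,-1)
  (m₁,m₂)=(1/2,-1): CG² = 4/7, CG = +√(4/7)
  (m₁,m₂)=(-1/2,0): CG² = 3/7, CG = −√(3/7)   ← matches the target
Pairs with CG² = 3/7: (-1/2,0): −√(3/7)

(-1/2,0): −√(3/7)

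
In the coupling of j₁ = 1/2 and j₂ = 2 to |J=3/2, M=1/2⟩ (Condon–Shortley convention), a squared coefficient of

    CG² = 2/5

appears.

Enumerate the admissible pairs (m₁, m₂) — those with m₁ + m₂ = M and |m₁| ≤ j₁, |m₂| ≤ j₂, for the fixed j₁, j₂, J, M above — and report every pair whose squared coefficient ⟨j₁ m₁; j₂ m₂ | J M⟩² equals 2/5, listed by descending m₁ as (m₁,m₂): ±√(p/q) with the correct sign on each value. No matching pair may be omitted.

(1/2,0): +√(2/5)

Admissible pairs with m₁+m₂ = M = 1/2: (-1/2,1), (1/2,0)
  (m₁,m₂)=(1/2,0): CG² = 2/5, CG = +√(2/5)   ← matches the target
  (m₁,m₂)=(-1/2,1): CG² = 3/5, CG = −√(3/5)
Pairs with CG² = 2/5: (1/2,0): +√(2/5)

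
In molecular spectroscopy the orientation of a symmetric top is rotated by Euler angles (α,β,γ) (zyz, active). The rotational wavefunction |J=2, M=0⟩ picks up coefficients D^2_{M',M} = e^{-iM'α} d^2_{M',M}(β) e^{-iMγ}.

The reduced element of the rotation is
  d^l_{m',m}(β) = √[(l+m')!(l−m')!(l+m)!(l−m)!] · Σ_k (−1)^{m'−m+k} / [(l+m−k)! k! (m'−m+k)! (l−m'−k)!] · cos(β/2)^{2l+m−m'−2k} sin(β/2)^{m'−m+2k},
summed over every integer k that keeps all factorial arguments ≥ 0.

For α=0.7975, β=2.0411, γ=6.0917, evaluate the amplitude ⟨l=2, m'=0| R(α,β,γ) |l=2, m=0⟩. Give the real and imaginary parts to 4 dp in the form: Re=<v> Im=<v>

First d^2_{0,0}(β=2.0411), then the phase factors e^{-i(0)α} and e^{-i(0)γ}:
c=cos(2.041100/2)=0.522897, s=sin(2.041100/2)=0.852396; N=√[2·2·2·2]=4.000000
Admissible k: 0..2 (factorial args all ≥0)
  k=0: (−1)^0·4.0000/(4)·0.5229^4·0.8524^0 = +0.074759
  k=1: (−1)^1·4.0000/(1)·0.5229^2·0.8524^2 = -0.794649
  k=2: (−1)^2·4.0000/(4)·0.5229^0·0.8524^4 = +0.527916
d^2_{0,0}(2.0411) = +0.074759 -0.794649 +0.527916 = -0.191973
Phases: e^{-i·(0)·0.7975}=+1.000000+0.000000i, e^{-i·(0)·6.0917}=+1.000000+0.000000i ⇒ D=-0.191973+0.000000i

Re=-0.1920 Im=0.0000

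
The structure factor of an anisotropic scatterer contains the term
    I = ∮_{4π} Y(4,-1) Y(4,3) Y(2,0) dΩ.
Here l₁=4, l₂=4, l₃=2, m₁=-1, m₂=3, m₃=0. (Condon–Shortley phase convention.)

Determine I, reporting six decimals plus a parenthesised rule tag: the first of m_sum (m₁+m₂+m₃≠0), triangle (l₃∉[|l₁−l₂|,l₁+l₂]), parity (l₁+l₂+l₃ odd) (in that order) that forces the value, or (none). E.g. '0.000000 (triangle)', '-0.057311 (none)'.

Σmᵢ = 2 ≠ 0, so the φ-integral vanishes; I = 0

0.000000 (m_sum)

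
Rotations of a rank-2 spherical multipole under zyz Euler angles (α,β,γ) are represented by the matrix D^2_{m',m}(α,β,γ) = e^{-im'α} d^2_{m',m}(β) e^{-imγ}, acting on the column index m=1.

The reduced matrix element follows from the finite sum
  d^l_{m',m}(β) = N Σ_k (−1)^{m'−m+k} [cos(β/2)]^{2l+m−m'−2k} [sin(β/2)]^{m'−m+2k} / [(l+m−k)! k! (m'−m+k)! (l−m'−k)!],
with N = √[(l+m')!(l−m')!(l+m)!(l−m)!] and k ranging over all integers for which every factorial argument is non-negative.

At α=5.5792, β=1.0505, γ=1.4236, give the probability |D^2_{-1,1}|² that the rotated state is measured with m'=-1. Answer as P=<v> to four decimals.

P=0.2514

D^2_{-1,1}(5.5792,1.0505,1.4236) = e^{-i·-1·5.5792}·d^2_{-1,1}(1.0505)·e^{-i·1·1.4236}. Compute d first:
Half-angle: c=0.865199, s=0.501429. N=√(1·6·6·1)=6.000000
The bounds max(0,m−m')=2 and min(l+m,l−m')=3 give 2 terms
  k=2: (−1)^0·6.0000/(2)·0.8652^2·0.5014^2 = +0.564641
  k=3: (−1)^1·6.0000/(6)·0.8652^0·0.5014^4 = -0.063218
d^2_{-1,1}(1.0505) = +0.564641 -0.063218 = +0.501423
|D^2_{-1,1}|² = |d^2_{-1,1}(β)|² = (+0.501423)² = 0.251425 (the z-rotation phases have unit modulus)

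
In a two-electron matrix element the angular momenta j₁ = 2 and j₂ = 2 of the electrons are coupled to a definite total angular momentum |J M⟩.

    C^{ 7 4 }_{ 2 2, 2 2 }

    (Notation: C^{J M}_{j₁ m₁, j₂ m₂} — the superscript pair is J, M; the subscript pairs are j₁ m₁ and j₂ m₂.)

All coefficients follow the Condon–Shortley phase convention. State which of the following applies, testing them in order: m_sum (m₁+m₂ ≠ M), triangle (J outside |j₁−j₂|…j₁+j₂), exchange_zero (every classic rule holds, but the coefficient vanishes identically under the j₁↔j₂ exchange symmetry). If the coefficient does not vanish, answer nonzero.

m-sum: m₁+m₂ = 2+2 = 4, M = 4  ✓
triangle: need |j₁−j₂| ≤ J ≤ j₁+j₂, i.e. J ∈ [0, 4]; J = 7 is outside ✗ ⇒ coefficient is 0

triangle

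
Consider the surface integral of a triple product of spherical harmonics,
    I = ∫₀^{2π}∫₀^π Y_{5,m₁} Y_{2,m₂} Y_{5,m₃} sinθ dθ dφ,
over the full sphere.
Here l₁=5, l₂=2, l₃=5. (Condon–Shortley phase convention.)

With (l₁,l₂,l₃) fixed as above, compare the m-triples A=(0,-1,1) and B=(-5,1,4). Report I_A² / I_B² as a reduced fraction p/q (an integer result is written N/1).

1/27

l's match ⇒ only the (l;m) 3-j factors differ between A and B.
A: triangle coeff Δ(5,2,5) = 1/38610; Σ_t [0,1]: t=0:+1/1440 t=1:−1/1152 = -1/5760; (3j)²=1/858 [(5 2 5; 0 -1 1)], sign=-1
B: triangle coeff Δ(5,2,5) = 1/38610; Σ_t [2,2]: t=2:+1/80640 = 1/80640; (3j)²=9/286 [(5 2 5; -5 1 4)], sign=-1
I_A²/I_B² = (1/858)/(9/286) = 1/27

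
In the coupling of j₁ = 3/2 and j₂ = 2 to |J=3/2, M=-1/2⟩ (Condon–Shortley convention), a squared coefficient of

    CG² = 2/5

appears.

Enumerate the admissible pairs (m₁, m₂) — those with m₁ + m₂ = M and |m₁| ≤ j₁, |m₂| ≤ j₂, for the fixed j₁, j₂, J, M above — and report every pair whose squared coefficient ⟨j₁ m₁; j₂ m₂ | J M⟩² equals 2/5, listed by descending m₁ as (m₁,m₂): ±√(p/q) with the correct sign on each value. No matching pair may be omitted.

(3/2,-2): +√(2/5); (-3/2,1): +√(2/5)

Admissible pairs with m₁+m₂ = M = -1/2: (-3/2,1), (-1/2,0), (1/2,-1), (3/2,-2)
  (m₁,m₂)=(3/2,-2): CG² = 2/5, CG = +√(2/5)   ← matches the target
  (m₁,m₂)=(1/2,-1): CG² = 0/1, CG = 0
  (m₁,m₂)=(-1/2,0): CG² = 1/5, CG = −√(1/5)
  (m₁,m₂)=(-3/2,1): CG² = 2/5, CG = +√(2/5)   ← matches the target
Pairs with CG² = 2/5: (3/2,-2): +√(2/5); (-3/2,1): +√(2/5)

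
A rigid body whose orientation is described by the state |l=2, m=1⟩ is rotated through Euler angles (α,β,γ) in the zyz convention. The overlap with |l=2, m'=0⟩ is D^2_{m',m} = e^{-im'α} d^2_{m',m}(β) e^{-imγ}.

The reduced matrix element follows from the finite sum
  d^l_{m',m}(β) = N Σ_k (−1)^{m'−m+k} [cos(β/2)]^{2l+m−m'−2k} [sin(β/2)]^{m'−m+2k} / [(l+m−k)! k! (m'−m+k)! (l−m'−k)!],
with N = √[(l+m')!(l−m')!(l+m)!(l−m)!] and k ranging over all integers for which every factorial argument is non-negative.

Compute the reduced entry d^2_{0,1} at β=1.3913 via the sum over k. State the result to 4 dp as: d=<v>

d^2_{0,1}(β=1.3913) via the finite sum:
c=cos(1.391300/2)=0.767637, s=sin(1.391300/2)=0.640885; N=√[2·2·6·1]=4.898979
k: max(0,(1)−(0))=1 … min(2+(1),2−(0))=2
  k=1: (−1)^0·4.8990/(2)·0.7676^3·0.6409^1 = +0.710107
  k=2: (−1)^1·4.8990/(2)·0.7676^1·0.6409^3 = -0.494961
d^2_{0,1}(1.3913) = +0.710107 -0.494961 = +0.215146

d=0.2151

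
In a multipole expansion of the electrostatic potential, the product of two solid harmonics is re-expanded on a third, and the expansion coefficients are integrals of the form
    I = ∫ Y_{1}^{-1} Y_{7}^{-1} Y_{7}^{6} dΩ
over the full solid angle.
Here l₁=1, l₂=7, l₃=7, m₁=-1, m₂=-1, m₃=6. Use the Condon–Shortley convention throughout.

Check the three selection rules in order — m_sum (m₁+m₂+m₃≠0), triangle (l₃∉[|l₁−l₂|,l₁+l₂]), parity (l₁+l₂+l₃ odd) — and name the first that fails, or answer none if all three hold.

m_sum

Σmᵢ = 4  ✗
l₃∈[|l₁−l₂|,l₁+l₂]=[6,8], have l₃=7
Σlᵢ = 15 ⇒ odd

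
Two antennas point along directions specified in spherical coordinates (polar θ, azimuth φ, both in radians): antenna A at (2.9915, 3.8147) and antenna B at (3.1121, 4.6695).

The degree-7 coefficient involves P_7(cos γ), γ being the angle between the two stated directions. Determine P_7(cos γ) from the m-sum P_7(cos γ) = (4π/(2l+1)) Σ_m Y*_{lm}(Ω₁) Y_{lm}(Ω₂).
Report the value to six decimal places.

Term-by-term m-sum for l=7 (normalisation 4π/15 = 0.837758):
  m=-7: (0.00000 + 0.00000j) × (0.00000 - 0.00000j) = 0.00000 + 0.00000j  (running Σ = 0.00000 + 0.00000j)
  m=-6: (0.00001 + 0.00002j) × (0.00000 + 0.00000j) = 0.00000 + 0.00000j  (running Σ = 0.00000 + 0.00000j)
  m=-5: (0.00031 + 0.00007j) × (-0.00000 + 0.00000j) = -0.00000 + 0.00000j  (running Σ = -0.00000 + 0.00000j)
  m=-4: (0.00317 - 0.00153j) × (-0.00001 - 0.00000j) = -0.00000 + 0.00000j  (running Σ = -0.00000 + 0.00000j)
  m=-3: (0.01205 - 0.02505j) × (0.00003 - 0.00022j) = -0.00001 - 0.00000j  (running Σ = -0.00001 - 0.00000j)
  m=-2: (-0.03400 - 0.14883j) × (0.00648 + 0.00056j) = -0.00014 - 0.00098j  (running Σ = -0.00014 - 0.00099j)
  m=-1: (-0.40873 - 0.32589j) × (-0.00514 + 0.11973j) = 0.04112 - 0.04726j  (running Σ = 0.04098 - 0.04825j)
  m=0: (-0.77391 + 0.00000j) × (-1.07928 + 0.00000j) = 0.83527 + 0.00000j  (running Σ = 0.87625 - 0.04825j)
  m=1: (0.40873 - 0.32589j) × (0.00514 + 0.11973j) = 0.04112 + 0.04726j  (running Σ = 0.91737 - 0.00099j)
  m=2: (-0.03400 + 0.14883j) × (0.00648 - 0.00056j) = -0.00014 + 0.00098j  (running Σ = 0.91723 - 0.00000j)
  m=3: (-0.01205 - 0.02505j) × (-0.00003 - 0.00022j) = -0.00001 + 0.00000j  (running Σ = 0.91723 + 0.00000j)
  m=4: (0.00317 + 0.00153j) × (-0.00001 + 0.00000j) = -0.00000 - 0.00000j  (running Σ = 0.91723 + 0.00000j)
  m=5: (-0.00031 + 0.00007j) × (0.00000 + 0.00000j) = -0.00000 - 0.00000j  (running Σ = 0.91723 + 0.00000j)
  m=6: (0.00001 - 0.00002j) × (0.00000 - 0.00000j) = 0.00000 - 0.00000j  (running Σ = 0.91723 - 0.00000j)
  m=7: (-0.00000 + 0.00000j) × (-0.00000 - 0.00000j) = 0.00000 - 0.00000j  (running Σ = 0.91723 - 0.00000j)
Accumulated sum 0.91723 - 0.00000j; after 4π/(2l+1) scaling, 0.76841 - 0.00000j ⇒ P_7 = 0.768414

0.768414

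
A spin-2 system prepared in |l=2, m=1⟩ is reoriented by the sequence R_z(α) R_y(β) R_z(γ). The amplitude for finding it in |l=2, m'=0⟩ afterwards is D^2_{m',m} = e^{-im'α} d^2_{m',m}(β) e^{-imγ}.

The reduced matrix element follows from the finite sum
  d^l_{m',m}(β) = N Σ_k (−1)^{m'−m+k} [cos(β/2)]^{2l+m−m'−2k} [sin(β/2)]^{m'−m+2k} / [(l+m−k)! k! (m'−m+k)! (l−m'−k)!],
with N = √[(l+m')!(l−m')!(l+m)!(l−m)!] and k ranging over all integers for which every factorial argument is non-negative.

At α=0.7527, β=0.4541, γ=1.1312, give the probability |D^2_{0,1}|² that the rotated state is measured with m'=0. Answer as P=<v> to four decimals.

P=0.2331

D^2_{0,1}(0.7527,0.4541,1.1312) = e^{-i·0·0.7527}·d^2_{0,1}(0.4541)·e^{-i·1·1.1312}. Compute d first:
Half-angle: c=0.974335, s=0.225104. N=√(2·2·6·1)=4.898979
The bounds max(0,m−m')=1 and min(l+m,l−m')=2 give 2 terms
  k=1: (−1)^0·4.8990/(2)·0.9743^3·0.2251^1 = +0.510016
  k=2: (−1)^1·4.8990/(2)·0.9743^1·0.2251^3 = -0.027223
d^2_{0,1}(0.4541) = +0.510016 -0.027223 = +0.482793
|D^2_{0,1}|² = |d^2_{0,1}(β)|² = (+0.482793)² = 0.233089 (the z-rotation phases have unit modulus)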